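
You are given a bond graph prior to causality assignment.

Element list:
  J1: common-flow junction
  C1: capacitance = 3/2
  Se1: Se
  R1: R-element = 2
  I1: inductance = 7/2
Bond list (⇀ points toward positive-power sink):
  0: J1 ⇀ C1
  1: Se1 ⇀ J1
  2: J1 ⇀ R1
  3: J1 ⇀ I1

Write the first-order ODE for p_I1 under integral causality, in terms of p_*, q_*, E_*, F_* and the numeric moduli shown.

dp_I1/dt = E_Se1 - 4*p_I1/7 - 2*q_C1/3

bond 1 stroke→J1  (Se1: effort source, stroke at far end)
bond 0 stroke→J1  (C1 outputs effort q/C1)
bond 3 stroke→I1  (I1 outputs flow p/I1)
bond 2 stroke→J1  (common-f at J1 fixed by 3)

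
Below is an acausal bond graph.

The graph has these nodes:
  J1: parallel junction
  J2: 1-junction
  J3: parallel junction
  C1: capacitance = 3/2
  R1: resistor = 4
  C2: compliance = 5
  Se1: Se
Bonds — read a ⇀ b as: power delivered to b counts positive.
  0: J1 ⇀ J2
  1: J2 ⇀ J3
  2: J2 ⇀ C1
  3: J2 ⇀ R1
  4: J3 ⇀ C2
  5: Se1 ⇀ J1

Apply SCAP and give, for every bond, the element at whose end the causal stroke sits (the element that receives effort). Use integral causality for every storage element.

b0 stroke→J2
b1 stroke→J2
b2 stroke→J2
b3 stroke→R1
b4 stroke→J3
b5 stroke→J1

b5 stroke→J1  (Se1 fixes effort; stroke away)
b0 stroke→J2  (0-jn J1 has e-setter on 5)
b2 stroke→J2  (C1: C, integral causality)
b4 stroke→J3  (C2 integral (e out))
b1 stroke→J2  (common-e at J3 fixed by 4)
b3 stroke→R1  (J2 needs exactly one f-in)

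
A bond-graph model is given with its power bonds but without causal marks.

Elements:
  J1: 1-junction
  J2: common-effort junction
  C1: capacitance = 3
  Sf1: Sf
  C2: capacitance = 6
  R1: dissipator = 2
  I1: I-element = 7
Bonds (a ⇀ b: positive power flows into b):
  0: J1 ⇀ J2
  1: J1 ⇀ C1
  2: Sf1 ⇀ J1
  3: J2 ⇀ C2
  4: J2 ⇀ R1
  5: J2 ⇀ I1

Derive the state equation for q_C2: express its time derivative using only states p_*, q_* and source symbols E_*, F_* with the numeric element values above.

bond 2 stroke→Sf1  (source Sf1 imposes f)
bond 0 stroke→J1  (J1 flow already set via bond 2)
bond 1 stroke→J1  (1-jn J1 has f-setter on 2)
bond 3 stroke→J2  (prefer integral on C2)
bond 4 stroke→R1  (common-e at J2 fixed by 3)
bond 5 stroke→I1  (J2 effort already set via bond 3)

dq_C2/dt = F_Sf1 - p_I1/7 - q_C2/12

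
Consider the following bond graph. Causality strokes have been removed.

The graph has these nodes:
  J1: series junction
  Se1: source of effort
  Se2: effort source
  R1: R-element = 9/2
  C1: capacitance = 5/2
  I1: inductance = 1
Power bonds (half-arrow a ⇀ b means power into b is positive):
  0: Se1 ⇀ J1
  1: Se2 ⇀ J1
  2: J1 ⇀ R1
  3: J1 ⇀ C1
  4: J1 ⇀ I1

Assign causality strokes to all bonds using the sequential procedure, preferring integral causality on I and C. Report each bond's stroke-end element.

bond 0 stroke→J1  (Se1 fixes effort; stroke away)
bond 1 stroke→J1  (Se2 (Se) sets effort on bond)
bond 3 stroke→J1  (C1 integral (e out))
bond 4 stroke→I1  (I1: I, integral causality)
bond 2 stroke→J1  (common-f at J1 fixed by 4)

b0 →J1
b1 →J1
b2 →J1
b3 →J1
b4 →I1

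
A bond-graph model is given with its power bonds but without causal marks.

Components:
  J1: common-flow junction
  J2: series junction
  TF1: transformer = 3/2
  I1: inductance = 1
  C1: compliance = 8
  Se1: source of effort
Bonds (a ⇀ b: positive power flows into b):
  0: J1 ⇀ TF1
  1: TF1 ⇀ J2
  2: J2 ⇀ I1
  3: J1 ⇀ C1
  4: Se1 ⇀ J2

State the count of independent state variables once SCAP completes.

β4 stroke→J2  (source Se1 imposes e)
β2 stroke→I1  (I1: I, integral causality)
β1 stroke→J2  (common-f at J2 fixed by 2)
β0 stroke→TF1  (TF1: transformer flips bond 1)
β3 stroke→J1  (common-f at J1 fixed by 0)

2  (C1, I1 all integral)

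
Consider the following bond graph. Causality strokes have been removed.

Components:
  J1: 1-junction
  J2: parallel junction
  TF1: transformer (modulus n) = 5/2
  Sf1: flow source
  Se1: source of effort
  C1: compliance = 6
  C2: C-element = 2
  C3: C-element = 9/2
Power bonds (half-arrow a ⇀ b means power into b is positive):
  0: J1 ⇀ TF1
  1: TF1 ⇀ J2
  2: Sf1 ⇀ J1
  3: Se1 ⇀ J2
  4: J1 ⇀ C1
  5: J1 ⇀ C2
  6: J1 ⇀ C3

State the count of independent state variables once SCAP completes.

3  (C1, C2, C3 all integral)

b2 |Sf1  (Sf1: flow source, stroke at near end)
b3 |J2  (Se1: effort source, stroke at far end)
b0 |J1  (1-jn J1 has f-setter on 2)
b4 |J1  (common-f at J1 fixed by 2)
b5 |J1  (common-f at J1 fixed by 2)
b6 |J1  (J1 flow already set via bond 2)
b1 |TF1  (0-jn J2 has e-setter on 3)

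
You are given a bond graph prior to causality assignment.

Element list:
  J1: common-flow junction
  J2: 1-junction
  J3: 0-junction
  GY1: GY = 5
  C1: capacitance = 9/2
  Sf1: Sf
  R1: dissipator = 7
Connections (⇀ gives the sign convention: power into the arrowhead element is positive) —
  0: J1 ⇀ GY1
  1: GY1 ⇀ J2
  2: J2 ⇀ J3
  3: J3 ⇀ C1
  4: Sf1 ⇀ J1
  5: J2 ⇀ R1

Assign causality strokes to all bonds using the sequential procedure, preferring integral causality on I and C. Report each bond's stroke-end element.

bond 0 |J1
bond 1 |J2
bond 2 |J2
bond 3 |J3
bond 4 |Sf1
bond 5 |R1

bond 4 stroke→Sf1  (source Sf1 imposes f)
bond 0 stroke→J1  (common-f at J1 fixed by 4)
bond 1 stroke→J2  (GY1: gyrator matches bond 0)
bond 3 stroke→J3  (prefer integral on C1)
bond 2 stroke→J2  (common-e at J3 fixed by 3)
bond 5 stroke→R1  (J2: last free bond brings flow in)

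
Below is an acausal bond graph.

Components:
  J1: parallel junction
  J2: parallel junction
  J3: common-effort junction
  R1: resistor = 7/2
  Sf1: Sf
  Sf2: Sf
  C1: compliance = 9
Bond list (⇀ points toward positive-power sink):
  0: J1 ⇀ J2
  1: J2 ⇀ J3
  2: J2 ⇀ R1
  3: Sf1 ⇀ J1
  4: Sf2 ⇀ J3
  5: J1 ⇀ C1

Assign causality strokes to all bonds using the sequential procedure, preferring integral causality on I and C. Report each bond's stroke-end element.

b3 →Sf1  (Sf1 fixes flow; stroke at Sf1)
b4 →Sf2  (Sf2 (Sf) sets flow on bond)
b1 →J3  (closing 0-jn rule on J3)
b5 →J1  (C1 outputs effort q/C1)
b0 →J2  (J1 effort already set via bond 5)
b2 →R1  (J2 effort already set via bond 0)

bond 0 |J2
bond 1 |J3
bond 2 |R1
bond 3 |Sf1
bond 4 |Sf2
bond 5 |J1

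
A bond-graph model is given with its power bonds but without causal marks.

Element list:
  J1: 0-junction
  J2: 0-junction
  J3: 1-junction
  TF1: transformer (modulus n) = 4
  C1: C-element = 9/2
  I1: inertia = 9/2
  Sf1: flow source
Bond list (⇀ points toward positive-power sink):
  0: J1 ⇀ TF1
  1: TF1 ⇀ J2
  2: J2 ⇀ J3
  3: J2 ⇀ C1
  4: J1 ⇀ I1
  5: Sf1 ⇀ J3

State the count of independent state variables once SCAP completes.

2  (C1, I1 all integral)

b5 stroke→Sf1  (Sf1 (Sf) sets flow on bond)
b2 stroke→J3  (common-f at J3 fixed by 5)
b3 stroke→J2  (prefer integral on C1)
b1 stroke→TF1  (J2: bond 3 brought effort, rest push out)
b0 stroke→J1  (TF1: transformer flips bond 1)
b4 stroke→I1  (common-e at J1 fixed by 0)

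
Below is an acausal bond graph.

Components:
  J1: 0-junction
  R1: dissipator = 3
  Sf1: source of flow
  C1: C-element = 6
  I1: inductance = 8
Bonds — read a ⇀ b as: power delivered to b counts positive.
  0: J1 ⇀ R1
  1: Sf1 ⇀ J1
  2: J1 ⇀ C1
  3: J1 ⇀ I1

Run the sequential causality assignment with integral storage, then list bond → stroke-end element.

b1 |Sf1  (Sf1 fixes flow; stroke at Sf1)
b2 |J1  (C1 outputs effort q/C1)
b0 |R1  (J1: bond 2 brought effort, rest push out)
b3 |I1  (J1 effort already set via bond 2)

bond 0 |R1
bond 1 |Sf1
bond 2 |J1
bond 3 |I1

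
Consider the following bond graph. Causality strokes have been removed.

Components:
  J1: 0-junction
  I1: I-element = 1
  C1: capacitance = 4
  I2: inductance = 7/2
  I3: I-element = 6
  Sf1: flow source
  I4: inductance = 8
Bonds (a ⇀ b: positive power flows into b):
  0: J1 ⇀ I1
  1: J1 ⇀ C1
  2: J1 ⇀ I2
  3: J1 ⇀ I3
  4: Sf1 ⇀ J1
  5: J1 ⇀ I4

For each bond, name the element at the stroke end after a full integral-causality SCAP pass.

b4 stroke at Sf1  (Sf1: flow source, stroke at near end)
b0 stroke at I1  (I1 outputs flow p/I1)
b1 stroke at J1  (C1 outputs effort q/C1)
b2 stroke at I2  (common-e at J1 fixed by 1)
b3 stroke at I3  (common-e at J1 fixed by 1)
b5 stroke at I4  (0-jn J1 has e-setter on 1)

bond 0 stroke→I1
bond 1 stroke→J1
bond 2 stroke→I2
bond 3 stroke→I3
bond 4 stroke→Sf1
bond 5 stroke→I4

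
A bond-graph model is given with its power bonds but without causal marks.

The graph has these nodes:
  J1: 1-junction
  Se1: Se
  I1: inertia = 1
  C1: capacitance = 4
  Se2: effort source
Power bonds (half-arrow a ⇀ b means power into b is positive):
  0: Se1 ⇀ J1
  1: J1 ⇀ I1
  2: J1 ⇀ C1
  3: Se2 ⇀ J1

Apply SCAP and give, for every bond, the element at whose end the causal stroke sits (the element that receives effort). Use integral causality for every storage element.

b0 stroke→J1  (Se1 fixes effort; stroke away)
b3 stroke→J1  (Se2: effort source, stroke at far end)
b1 stroke→I1  (I1 integral (f out))
b2 stroke→J1  (J1: bond 1 brought flow, rest push out)

bond 0 stroke→J1
bond 1 stroke→I1
bond 2 stroke→J1
bond 3 stroke→J1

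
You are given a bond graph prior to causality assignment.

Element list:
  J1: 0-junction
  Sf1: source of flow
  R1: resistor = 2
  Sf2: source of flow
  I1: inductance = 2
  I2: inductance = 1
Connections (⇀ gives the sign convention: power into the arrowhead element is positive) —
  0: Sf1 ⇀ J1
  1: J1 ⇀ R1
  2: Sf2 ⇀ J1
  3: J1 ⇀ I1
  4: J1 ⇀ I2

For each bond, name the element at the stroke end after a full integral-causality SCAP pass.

#0 stroke→Sf1  (source Sf1 imposes f)
#2 stroke→Sf2  (Sf2 fixes flow; stroke at Sf2)
#3 stroke→I1  (prefer integral on I1)
#4 stroke→I2  (prefer integral on I2)
#1 stroke→J1  (only one effort-in slot at J1)

b0 stroke at Sf1
b1 stroke at J1
b2 stroke at Sf2
b3 stroke at I1
b4 stroke at I2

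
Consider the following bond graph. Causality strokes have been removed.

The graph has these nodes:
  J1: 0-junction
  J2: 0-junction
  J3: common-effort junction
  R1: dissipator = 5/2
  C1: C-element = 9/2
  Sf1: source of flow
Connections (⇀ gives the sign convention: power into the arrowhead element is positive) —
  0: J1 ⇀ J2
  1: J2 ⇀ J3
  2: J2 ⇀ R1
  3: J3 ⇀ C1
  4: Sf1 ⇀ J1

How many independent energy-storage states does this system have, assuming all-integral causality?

#4 stroke→Sf1  (Sf1 (Sf) sets flow on bond)
#0 stroke→J1  (closing 0-jn rule on J1)
#3 stroke→J3  (C1 outputs effort q/C1)
#1 stroke→J2  (common-e at J3 fixed by 3)
#2 stroke→R1  (J2: bond 1 brought effort, rest push out)

1  (C1 all integral)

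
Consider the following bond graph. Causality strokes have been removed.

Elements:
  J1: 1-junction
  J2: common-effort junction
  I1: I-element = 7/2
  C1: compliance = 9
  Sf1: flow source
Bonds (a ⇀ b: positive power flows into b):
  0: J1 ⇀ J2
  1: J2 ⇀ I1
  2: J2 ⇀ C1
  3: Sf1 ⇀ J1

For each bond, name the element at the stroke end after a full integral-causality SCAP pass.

#0 stroke→J1
#1 stroke→I1
#2 stroke→J2
#3 stroke→Sf1

β3 stroke→Sf1  (source Sf1 imposes f)
β0 stroke→J1  (J1 flow already set via bond 3)
β1 stroke→I1  (prefer integral on I1)
β2 stroke→J2  (only one effort-in slot at J2)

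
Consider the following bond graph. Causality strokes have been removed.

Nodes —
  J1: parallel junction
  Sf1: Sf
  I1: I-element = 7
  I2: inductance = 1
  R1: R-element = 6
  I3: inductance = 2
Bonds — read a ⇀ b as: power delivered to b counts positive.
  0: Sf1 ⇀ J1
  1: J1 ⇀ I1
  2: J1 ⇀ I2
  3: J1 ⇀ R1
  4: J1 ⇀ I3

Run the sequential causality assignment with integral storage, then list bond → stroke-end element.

β0 →Sf1  (Sf1: flow source, stroke at near end)
β1 →I1  (I1 integral (f out))
β2 →I2  (prefer integral on I2)
β4 →I3  (I3 integral (f out))
β3 →J1  (J1: last free bond brings effort in)

#0 stroke→Sf1
#1 stroke→I1
#2 stroke→I2
#3 stroke→J1
#4 stroke→I3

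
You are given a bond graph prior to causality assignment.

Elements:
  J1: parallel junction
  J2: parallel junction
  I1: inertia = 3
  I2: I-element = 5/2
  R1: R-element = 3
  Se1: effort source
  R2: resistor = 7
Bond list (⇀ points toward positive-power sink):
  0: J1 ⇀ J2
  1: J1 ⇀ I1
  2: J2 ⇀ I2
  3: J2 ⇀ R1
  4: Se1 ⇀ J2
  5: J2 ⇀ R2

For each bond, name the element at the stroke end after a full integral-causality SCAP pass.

β0 |J1
β1 |I1
β2 |I2
β3 |R1
β4 |J2
β5 |R2

#4 stroke→J2  (Se1 (Se) sets effort on bond)
#0 stroke→J1  (0-jn J2 has e-setter on 4)
#2 stroke→I2  (0-jn J2 has e-setter on 4)
#3 stroke→R1  (J2: bond 4 brought effort, rest push out)
#5 stroke→R2  (common-e at J2 fixed by 4)
#1 stroke→I1  (J1 effort already set via bond 0)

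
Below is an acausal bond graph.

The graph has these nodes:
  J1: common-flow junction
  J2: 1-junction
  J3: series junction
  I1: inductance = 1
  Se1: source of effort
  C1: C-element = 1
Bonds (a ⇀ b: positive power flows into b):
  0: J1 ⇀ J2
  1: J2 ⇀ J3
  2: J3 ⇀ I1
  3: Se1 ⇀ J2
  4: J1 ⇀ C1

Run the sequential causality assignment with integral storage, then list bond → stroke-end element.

bond 3 →J2  (Se1 (Se) sets effort on bond)
bond 2 →I1  (I1: I, integral causality)
bond 1 →J3  (1-jn J3 has f-setter on 2)
bond 0 →J2  (J2: bond 1 brought flow, rest push out)
bond 4 →J1  (J1: bond 0 brought flow, rest push out)

bond 0 stroke→J2
bond 1 stroke→J3
bond 2 stroke→I1
bond 3 stroke→J2
bond 4 stroke→J1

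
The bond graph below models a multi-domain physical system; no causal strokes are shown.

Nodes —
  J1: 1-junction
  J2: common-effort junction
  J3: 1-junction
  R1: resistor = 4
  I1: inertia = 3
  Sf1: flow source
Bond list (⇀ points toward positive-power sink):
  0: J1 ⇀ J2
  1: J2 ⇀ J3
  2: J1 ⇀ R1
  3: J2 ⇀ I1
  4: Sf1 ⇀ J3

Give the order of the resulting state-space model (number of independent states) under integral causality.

1  (I1 all integral)

bond 4 stroke→Sf1  (Sf1: flow source, stroke at near end)
bond 1 stroke→J3  (common-f at J3 fixed by 4)
bond 3 stroke→I1  (I1 integral (f out))
bond 0 stroke→J2  (closing 0-jn rule on J2)
bond 2 stroke→J1  (1-jn J1 has f-setter on 0)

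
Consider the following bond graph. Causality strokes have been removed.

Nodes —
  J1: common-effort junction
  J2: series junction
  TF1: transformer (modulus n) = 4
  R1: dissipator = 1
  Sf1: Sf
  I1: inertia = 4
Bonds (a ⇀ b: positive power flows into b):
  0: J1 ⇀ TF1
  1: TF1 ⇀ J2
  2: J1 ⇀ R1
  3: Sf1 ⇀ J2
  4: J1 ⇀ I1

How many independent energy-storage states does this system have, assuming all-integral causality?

bond 3 →Sf1  (source Sf1 imposes f)
bond 1 →J2  (J2 flow already set via bond 3)
bond 0 →TF1  (TF1 one-in-one-out from 1)
bond 4 →I1  (prefer integral on I1)
bond 2 →J1  (J1: last free bond brings effort in)

1  (I1 all integral)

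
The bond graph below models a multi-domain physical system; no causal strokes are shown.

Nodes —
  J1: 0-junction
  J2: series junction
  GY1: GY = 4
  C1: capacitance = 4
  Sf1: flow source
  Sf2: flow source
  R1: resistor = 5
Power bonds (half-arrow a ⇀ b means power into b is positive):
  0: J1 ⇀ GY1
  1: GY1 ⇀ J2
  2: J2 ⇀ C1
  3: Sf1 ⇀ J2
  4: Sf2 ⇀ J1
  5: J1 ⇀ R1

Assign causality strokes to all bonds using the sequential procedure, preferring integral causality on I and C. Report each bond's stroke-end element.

#3 →Sf1  (Sf1 fixes flow; stroke at Sf1)
#4 →Sf2  (Sf2: flow source, stroke at near end)
#1 →J2  (common-f at J2 fixed by 3)
#2 →J2  (J2: bond 3 brought flow, rest push out)
#0 →J1  (GY1 both-in/both-out from 1)
#5 →R1  (0-jn J1 has e-setter on 0)

b0 →J1
b1 →J2
b2 →J2
b3 →Sf1
b4 →Sf2
b5 →R1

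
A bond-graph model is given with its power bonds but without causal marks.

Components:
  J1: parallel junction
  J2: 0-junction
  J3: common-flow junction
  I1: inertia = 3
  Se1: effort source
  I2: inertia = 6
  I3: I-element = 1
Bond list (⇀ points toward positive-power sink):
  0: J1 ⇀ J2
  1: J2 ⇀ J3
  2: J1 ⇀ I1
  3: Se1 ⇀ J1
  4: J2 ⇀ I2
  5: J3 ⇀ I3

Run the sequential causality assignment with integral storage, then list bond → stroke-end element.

β0 stroke at J2
β1 stroke at J3
β2 stroke at I1
β3 stroke at J1
β4 stroke at I2
β5 stroke at I3

bond 3 stroke at J1  (Se1: effort source, stroke at far end)
bond 0 stroke at J2  (J1 effort already set via bond 3)
bond 2 stroke at I1  (J1 effort already set via bond 3)
bond 1 stroke at J3  (J2 effort already set via bond 0)
bond 4 stroke at I2  (J2: bond 0 brought effort, rest push out)
bond 5 stroke at I3  (J3 needs exactly one f-in)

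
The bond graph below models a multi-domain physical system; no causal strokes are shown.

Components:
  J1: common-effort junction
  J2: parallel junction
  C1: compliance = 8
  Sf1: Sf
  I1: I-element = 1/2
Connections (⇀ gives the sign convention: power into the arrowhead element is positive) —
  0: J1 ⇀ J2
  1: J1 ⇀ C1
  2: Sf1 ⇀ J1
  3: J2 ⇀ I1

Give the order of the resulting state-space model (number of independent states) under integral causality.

bond 2 stroke at Sf1  (Sf1 (Sf) sets flow on bond)
bond 1 stroke at J1  (C1 outputs effort q/C1)
bond 0 stroke at J2  (0-jn J1 has e-setter on 1)
bond 3 stroke at I1  (J2 effort already set via bond 0)

2  (C1, I1 all integral)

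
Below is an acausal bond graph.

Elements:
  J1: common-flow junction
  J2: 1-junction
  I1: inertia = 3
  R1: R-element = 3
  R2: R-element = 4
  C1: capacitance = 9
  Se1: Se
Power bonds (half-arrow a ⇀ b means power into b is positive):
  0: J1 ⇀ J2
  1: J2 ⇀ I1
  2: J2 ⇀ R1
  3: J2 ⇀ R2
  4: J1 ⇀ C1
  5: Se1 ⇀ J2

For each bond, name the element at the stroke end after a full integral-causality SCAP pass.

β0 stroke→J2
β1 stroke→I1
β2 stroke→J2
β3 stroke→J2
β4 stroke→J1
β5 stroke→J2

β5 stroke→J2  (source Se1 imposes e)
β1 stroke→I1  (prefer integral on I1)
β0 stroke→J2  (common-f at J2 fixed by 1)
β2 stroke→J2  (common-f at J2 fixed by 1)
β3 stroke→J2  (1-jn J2 has f-setter on 1)
β4 stroke→J1  (J1 flow already set via bond 0)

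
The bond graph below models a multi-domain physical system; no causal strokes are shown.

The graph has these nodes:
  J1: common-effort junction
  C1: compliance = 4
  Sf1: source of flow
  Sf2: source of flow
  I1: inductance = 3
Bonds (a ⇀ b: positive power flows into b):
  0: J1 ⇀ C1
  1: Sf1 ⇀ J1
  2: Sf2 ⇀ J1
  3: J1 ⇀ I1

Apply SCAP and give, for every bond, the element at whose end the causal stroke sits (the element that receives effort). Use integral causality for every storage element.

#0 →J1
#1 →Sf1
#2 →Sf2
#3 →I1

#1 |Sf1  (Sf1 fixes flow; stroke at Sf1)
#2 |Sf2  (source Sf2 imposes f)
#0 |J1  (C1 outputs effort q/C1)
#3 |I1  (J1: bond 0 brought effort, rest push out)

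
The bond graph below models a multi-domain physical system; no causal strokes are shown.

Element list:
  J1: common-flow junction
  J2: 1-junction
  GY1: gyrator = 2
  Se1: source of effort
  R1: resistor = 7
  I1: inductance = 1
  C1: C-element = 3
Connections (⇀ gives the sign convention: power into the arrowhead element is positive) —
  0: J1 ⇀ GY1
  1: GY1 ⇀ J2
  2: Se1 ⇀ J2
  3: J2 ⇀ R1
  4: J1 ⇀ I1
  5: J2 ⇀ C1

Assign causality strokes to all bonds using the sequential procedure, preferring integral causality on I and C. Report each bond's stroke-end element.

b2 stroke→J2  (Se1 (Se) sets effort on bond)
b4 stroke→I1  (I1 outputs flow p/I1)
b0 stroke→J1  (J1 flow already set via bond 4)
b1 stroke→J2  (GY1 both-in/both-out from 0)
b5 stroke→J2  (C1: C, integral causality)
b3 stroke→R1  (closing 1-jn rule on J2)

bond 0 |J1
bond 1 |J2
bond 2 |J2
bond 3 |R1
bond 4 |I1
bond 5 |J2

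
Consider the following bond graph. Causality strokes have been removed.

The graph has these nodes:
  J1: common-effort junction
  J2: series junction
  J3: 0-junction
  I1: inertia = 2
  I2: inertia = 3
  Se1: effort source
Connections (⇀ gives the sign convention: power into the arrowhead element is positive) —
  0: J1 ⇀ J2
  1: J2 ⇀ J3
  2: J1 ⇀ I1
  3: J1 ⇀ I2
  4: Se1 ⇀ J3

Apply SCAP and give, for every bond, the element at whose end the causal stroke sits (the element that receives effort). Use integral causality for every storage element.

b4 →J3  (source Se1 imposes e)
b1 →J2  (common-e at J3 fixed by 4)
b0 →J1  (only one flow-in slot at J2)
b2 →I1  (J1: bond 0 brought effort, rest push out)
b3 →I2  (J1: bond 0 brought effort, rest push out)

β0 stroke at J1
β1 stroke at J2
β2 stroke at I1
β3 stroke at I2
β4 stroke at J3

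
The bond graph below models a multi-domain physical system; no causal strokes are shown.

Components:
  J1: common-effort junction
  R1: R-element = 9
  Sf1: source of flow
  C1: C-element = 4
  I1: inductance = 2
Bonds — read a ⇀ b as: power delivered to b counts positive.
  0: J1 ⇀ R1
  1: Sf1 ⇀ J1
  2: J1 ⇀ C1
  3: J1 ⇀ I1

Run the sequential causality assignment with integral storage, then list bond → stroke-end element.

β0 →R1
β1 →Sf1
β2 →J1
β3 →I1

bond 1 stroke→Sf1  (Sf1 (Sf) sets flow on bond)
bond 2 stroke→J1  (prefer integral on C1)
bond 0 stroke→R1  (J1 effort already set via bond 2)
bond 3 stroke→I1  (0-jn J1 has e-setter on 2)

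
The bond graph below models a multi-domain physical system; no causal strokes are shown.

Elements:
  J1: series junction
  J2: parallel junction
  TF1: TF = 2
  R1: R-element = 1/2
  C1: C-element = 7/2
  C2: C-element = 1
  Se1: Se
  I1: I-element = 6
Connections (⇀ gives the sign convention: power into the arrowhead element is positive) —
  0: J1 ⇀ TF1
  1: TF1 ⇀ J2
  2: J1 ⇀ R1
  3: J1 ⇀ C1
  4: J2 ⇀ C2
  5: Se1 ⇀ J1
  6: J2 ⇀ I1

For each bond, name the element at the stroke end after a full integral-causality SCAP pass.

b0 stroke at J1
b1 stroke at TF1
b2 stroke at R1
b3 stroke at J1
b4 stroke at J2
b5 stroke at J1
b6 stroke at I1

b5 |J1  (source Se1 imposes e)
b3 |J1  (C1 outputs effort q/C1)
b4 |J2  (C2: C, integral causality)
b1 |TF1  (J2 effort already set via bond 4)
b6 |I1  (J2: bond 4 brought effort, rest push out)
b0 |J1  (through TF1, causality passes straight; one stroke at TF1)
b2 |R1  (J1 needs exactly one f-in)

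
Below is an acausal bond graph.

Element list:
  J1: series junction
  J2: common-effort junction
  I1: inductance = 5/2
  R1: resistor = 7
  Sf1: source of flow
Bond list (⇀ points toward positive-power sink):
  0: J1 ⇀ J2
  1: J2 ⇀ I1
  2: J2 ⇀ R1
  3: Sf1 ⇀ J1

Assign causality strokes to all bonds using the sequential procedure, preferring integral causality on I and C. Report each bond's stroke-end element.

β0 stroke at J1
β1 stroke at I1
β2 stroke at J2
β3 stroke at Sf1

#3 stroke at Sf1  (Sf1 (Sf) sets flow on bond)
#0 stroke at J1  (1-jn J1 has f-setter on 3)
#1 stroke at I1  (I1 integral (f out))
#2 stroke at J2  (J2: last free bond brings effort in)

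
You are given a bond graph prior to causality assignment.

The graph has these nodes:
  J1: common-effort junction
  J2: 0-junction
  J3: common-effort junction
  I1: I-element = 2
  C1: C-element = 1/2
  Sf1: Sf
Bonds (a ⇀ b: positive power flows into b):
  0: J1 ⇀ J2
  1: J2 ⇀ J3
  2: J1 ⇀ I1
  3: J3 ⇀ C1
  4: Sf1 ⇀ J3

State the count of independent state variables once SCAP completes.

2  (C1, I1 all integral)

bond 4 stroke→Sf1  (Sf1 fixes flow; stroke at Sf1)
bond 2 stroke→I1  (I1: I, integral causality)
bond 0 stroke→J1  (closing 0-jn rule on J1)
bond 1 stroke→J2  (only one effort-in slot at J2)
bond 3 stroke→J3  (closing 0-jn rule on J3)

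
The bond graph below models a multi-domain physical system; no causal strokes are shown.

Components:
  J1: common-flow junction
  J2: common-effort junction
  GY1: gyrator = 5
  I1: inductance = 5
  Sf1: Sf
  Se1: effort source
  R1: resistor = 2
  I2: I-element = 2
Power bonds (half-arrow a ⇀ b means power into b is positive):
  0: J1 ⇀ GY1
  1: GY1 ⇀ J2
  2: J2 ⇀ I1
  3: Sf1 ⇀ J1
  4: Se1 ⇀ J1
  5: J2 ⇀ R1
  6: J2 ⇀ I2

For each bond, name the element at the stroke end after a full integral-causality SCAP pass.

bond 0 stroke at J1
bond 1 stroke at J2
bond 2 stroke at I1
bond 3 stroke at Sf1
bond 4 stroke at J1
bond 5 stroke at R1
bond 6 stroke at I2

b3 stroke at Sf1  (source Sf1 imposes f)
b4 stroke at J1  (Se1: effort source, stroke at far end)
b0 stroke at J1  (J1: bond 3 brought flow, rest push out)
b1 stroke at J2  (GY1 both-in/both-out from 0)
b2 stroke at I1  (J2: bond 1 brought effort, rest push out)
b5 stroke at R1  (0-jn J2 has e-setter on 1)
b6 stroke at I2  (J2 effort already set via bond 1)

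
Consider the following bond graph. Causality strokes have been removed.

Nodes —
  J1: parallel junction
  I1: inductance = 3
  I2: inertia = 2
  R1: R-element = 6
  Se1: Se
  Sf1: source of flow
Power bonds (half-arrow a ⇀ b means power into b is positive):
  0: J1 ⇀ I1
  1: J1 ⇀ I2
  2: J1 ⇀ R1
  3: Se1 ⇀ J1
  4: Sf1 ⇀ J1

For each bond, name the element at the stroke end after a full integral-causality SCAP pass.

β3 stroke→J1  (Se1: effort source, stroke at far end)
β4 stroke→Sf1  (Sf1 (Sf) sets flow on bond)
β0 stroke→I1  (J1: bond 3 brought effort, rest push out)
β1 stroke→I2  (0-jn J1 has e-setter on 3)
β2 stroke→R1  (J1 effort already set via bond 3)

#0 stroke at I1
#1 stroke at I2
#2 stroke at R1
#3 stroke at J1
#4 stroke at Sf1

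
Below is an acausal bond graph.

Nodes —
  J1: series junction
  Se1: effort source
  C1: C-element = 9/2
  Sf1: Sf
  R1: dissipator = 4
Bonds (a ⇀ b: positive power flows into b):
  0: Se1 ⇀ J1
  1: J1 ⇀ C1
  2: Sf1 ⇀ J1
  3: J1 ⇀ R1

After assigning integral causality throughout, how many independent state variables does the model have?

1  (C1 all integral)

β0 stroke→J1  (Se1: effort source, stroke at far end)
β2 stroke→Sf1  (Sf1: flow source, stroke at near end)
β1 stroke→J1  (J1: bond 2 brought flow, rest push out)
β3 stroke→J1  (J1: bond 2 brought flow, rest push out)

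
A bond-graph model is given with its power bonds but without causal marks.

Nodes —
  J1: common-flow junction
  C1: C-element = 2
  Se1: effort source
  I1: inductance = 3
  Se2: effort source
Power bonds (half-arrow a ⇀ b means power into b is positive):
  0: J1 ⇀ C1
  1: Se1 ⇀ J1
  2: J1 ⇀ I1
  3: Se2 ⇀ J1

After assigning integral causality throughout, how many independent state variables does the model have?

β1 |J1  (source Se1 imposes e)
β3 |J1  (Se2 (Se) sets effort on bond)
β0 |J1  (C1: C, integral causality)
β2 |I1  (only one flow-in slot at J1)

2  (C1, I1 all integral)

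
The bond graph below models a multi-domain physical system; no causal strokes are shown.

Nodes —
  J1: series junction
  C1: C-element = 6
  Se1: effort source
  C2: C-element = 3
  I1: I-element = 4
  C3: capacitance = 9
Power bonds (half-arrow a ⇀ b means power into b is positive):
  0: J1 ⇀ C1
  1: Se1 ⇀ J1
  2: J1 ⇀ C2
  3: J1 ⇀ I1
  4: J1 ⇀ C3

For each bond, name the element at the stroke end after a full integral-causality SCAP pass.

bond 1 stroke at J1  (Se1: effort source, stroke at far end)
bond 0 stroke at J1  (prefer integral on C1)
bond 2 stroke at J1  (C2 integral (e out))
bond 3 stroke at I1  (I1: I, integral causality)
bond 4 stroke at J1  (common-f at J1 fixed by 3)

b0 stroke at J1
b1 stroke at J1
b2 stroke at J1
b3 stroke at I1
b4 stroke at J1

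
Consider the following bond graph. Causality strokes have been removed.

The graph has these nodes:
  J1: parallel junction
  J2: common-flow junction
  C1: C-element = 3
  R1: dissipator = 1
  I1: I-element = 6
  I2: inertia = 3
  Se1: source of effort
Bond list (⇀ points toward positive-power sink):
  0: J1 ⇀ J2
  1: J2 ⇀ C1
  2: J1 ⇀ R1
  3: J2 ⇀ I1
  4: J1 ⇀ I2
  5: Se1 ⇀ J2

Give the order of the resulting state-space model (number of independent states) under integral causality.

b5 stroke→J2  (source Se1 imposes e)
b1 stroke→J2  (C1 outputs effort q/C1)
b3 stroke→I1  (I1 integral (f out))
b0 stroke→J2  (J2 flow already set via bond 3)
b4 stroke→I2  (prefer integral on I2)
b2 stroke→J1  (J1: last free bond brings effort in)

3  (C1, I1, I2 all integral)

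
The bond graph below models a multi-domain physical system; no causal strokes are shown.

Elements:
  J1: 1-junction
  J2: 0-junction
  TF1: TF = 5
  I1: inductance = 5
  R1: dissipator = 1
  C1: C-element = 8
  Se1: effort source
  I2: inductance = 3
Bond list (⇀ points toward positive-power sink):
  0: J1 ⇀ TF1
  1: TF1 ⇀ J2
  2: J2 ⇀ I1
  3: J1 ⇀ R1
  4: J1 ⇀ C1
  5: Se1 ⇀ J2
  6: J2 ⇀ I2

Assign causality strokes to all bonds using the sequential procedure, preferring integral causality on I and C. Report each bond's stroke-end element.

b5 |J2  (Se1 (Se) sets effort on bond)
b1 |TF1  (J2: bond 5 brought effort, rest push out)
b2 |I1  (common-e at J2 fixed by 5)
b6 |I2  (J2 effort already set via bond 5)
b0 |J1  (through TF1, causality passes straight; one stroke at TF1)
b4 |J1  (C1 outputs effort q/C1)
b3 |R1  (only one flow-in slot at J1)

bond 0 stroke at J1
bond 1 stroke at TF1
bond 2 stroke at I1
bond 3 stroke at R1
bond 4 stroke at J1
bond 5 stroke at J2
bond 6 stroke at I2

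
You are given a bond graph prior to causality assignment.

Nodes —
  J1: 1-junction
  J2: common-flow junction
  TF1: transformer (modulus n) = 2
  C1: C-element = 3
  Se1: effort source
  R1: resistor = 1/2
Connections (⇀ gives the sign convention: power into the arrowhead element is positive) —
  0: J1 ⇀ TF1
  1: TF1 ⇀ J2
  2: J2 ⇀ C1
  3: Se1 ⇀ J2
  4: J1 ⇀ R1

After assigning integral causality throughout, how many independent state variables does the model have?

1  (C1 all integral)

b3 |J2  (Se1 (Se) sets effort on bond)
b2 |J2  (C1 integral (e out))
b1 |TF1  (J2 needs exactly one f-in)
b0 |J1  (through TF1, causality passes straight; one stroke at TF1)
b4 |R1  (only one flow-in slot at J1)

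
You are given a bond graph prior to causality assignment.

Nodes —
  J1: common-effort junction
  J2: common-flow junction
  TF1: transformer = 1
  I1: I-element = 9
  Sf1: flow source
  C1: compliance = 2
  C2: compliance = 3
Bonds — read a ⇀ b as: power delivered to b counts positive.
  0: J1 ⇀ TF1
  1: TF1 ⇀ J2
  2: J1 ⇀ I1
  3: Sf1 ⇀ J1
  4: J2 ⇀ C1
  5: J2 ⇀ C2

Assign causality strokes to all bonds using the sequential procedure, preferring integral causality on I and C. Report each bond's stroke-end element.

bond 0 →J1
bond 1 →TF1
bond 2 →I1
bond 3 →Sf1
bond 4 →J2
bond 5 →J2

β3 →Sf1  (Sf1 (Sf) sets flow on bond)
β2 →I1  (I1 integral (f out))
β0 →J1  (J1 needs exactly one e-in)
β1 →TF1  (TF TF1: opposite of bond 0)
β4 →J2  (J2: bond 1 brought flow, rest push out)
β5 →J2  (1-jn J2 has f-setter on 1)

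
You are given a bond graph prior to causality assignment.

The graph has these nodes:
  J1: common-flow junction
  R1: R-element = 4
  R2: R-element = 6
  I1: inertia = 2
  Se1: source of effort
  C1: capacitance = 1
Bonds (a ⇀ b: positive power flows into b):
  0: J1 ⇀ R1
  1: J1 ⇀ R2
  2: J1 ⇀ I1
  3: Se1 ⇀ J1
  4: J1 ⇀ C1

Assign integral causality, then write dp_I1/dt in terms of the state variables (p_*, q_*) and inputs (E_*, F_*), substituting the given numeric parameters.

dp_I1/dt = E_Se1 - 5*p_I1 - q_C1

β3 →J1  (Se1 fixes effort; stroke away)
β2 →I1  (I1 integral (f out))
β0 →J1  (J1: bond 2 brought flow, rest push out)
β1 →J1  (J1 flow already set via bond 2)
β4 →J1  (1-jn J1 has f-setter on 2)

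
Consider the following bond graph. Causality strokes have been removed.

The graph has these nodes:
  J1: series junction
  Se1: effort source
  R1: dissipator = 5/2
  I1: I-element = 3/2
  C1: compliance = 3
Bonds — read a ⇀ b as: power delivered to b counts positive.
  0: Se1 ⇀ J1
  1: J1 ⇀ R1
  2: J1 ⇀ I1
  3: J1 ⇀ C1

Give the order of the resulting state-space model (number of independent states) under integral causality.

bond 0 →J1  (Se1: effort source, stroke at far end)
bond 2 →I1  (prefer integral on I1)
bond 1 →J1  (J1: bond 2 brought flow, rest push out)
bond 3 →J1  (J1: bond 2 brought flow, rest push out)

2  (C1, I1 all integral)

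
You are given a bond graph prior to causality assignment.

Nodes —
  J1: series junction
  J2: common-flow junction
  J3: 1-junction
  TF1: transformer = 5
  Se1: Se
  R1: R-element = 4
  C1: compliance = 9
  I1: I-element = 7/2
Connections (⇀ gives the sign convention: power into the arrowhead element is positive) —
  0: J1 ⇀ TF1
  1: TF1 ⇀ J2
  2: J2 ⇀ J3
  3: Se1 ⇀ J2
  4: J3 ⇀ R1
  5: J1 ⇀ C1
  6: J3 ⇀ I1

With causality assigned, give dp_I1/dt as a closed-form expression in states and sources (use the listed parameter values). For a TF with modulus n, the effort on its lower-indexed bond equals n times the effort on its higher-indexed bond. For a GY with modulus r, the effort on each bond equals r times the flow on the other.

dp_I1/dt = E_Se1 - 8*p_I1/7 - q_C1/45

β3 stroke→J2  (Se1 fixes effort; stroke away)
β5 stroke→J1  (prefer integral on C1)
β0 stroke→TF1  (only one flow-in slot at J1)
β1 stroke→J2  (TF1 one-in-one-out from 0)
β2 stroke→J3  (J2 needs exactly one f-in)
β6 stroke→I1  (I1 integral (f out))
β4 stroke→J3  (J3 flow already set via bond 6)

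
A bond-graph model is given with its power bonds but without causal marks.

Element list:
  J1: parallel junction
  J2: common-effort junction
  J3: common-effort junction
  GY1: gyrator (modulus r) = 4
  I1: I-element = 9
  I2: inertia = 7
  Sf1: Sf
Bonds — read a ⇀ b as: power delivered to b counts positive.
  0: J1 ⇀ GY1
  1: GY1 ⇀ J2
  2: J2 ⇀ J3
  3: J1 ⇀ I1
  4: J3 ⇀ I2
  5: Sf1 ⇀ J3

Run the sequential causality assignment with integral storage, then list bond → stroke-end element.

β5 |Sf1  (Sf1 (Sf) sets flow on bond)
β3 |I1  (I1 integral (f out))
β0 |J1  (only one effort-in slot at J1)
β1 |J2  (GY1 both-in/both-out from 0)
β2 |J3  (J2 effort already set via bond 1)
β4 |I2  (common-e at J3 fixed by 2)

b0 |J1
b1 |J2
b2 |J3
b3 |I1
b4 |I2
b5 |Sf1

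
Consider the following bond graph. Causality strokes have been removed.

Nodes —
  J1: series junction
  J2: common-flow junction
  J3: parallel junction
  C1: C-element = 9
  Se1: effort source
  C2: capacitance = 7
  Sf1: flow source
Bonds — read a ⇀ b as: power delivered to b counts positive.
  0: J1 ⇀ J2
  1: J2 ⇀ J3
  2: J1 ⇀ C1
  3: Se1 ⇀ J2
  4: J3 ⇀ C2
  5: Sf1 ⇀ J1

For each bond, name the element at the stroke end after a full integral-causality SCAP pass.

b0 →J1
b1 →J2
b2 →J1
b3 →J2
b4 →J3
b5 →Sf1

b3 |J2  (source Se1 imposes e)
b5 |Sf1  (source Sf1 imposes f)
b0 |J1  (1-jn J1 has f-setter on 5)
b2 |J1  (1-jn J1 has f-setter on 5)
b1 |J2  (1-jn J2 has f-setter on 0)
b4 |J3  (J3 needs exactly one e-in)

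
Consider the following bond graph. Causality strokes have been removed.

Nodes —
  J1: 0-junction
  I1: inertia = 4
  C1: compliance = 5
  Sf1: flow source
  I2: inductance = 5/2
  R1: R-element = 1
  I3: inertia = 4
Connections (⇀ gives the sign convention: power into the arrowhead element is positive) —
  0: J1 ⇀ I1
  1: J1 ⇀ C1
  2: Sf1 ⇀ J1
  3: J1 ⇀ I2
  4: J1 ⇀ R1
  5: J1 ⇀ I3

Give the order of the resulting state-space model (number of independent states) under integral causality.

b2 |Sf1  (source Sf1 imposes f)
b0 |I1  (prefer integral on I1)
b1 |J1  (prefer integral on C1)
b3 |I2  (J1: bond 1 brought effort, rest push out)
b4 |R1  (common-e at J1 fixed by 1)
b5 |I3  (0-jn J1 has e-setter on 1)

4  (C1, I1, I2, I3 all integral)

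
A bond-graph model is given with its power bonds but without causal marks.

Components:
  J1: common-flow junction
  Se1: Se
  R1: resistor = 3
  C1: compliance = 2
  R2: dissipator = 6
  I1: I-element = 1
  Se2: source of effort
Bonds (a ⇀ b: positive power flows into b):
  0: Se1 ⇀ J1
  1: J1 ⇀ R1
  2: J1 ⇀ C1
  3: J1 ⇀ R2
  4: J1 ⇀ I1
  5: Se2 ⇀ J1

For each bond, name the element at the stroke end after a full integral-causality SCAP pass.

#0 stroke→J1
#1 stroke→J1
#2 stroke→J1
#3 stroke→J1
#4 stroke→I1
#5 stroke→J1

b0 stroke at J1  (Se1 fixes effort; stroke away)
b5 stroke at J1  (Se2 fixes effort; stroke away)
b2 stroke at J1  (C1: C, integral causality)
b4 stroke at I1  (I1 outputs flow p/I1)
b1 stroke at J1  (J1: bond 4 brought flow, rest push out)
b3 stroke at J1  (1-jn J1 has f-setter on 4)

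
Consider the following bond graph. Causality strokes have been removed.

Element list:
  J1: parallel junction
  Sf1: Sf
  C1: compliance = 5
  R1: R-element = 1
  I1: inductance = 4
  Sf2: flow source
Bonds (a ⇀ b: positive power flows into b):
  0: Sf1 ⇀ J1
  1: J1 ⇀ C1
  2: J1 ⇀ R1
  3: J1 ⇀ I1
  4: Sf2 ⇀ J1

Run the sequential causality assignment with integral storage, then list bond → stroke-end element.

bond 0 |Sf1  (source Sf1 imposes f)
bond 4 |Sf2  (source Sf2 imposes f)
bond 1 |J1  (C1: C, integral causality)
bond 2 |R1  (0-jn J1 has e-setter on 1)
bond 3 |I1  (J1 effort already set via bond 1)

#0 →Sf1
#1 →J1
#2 →R1
#3 →I1
#4 →Sf2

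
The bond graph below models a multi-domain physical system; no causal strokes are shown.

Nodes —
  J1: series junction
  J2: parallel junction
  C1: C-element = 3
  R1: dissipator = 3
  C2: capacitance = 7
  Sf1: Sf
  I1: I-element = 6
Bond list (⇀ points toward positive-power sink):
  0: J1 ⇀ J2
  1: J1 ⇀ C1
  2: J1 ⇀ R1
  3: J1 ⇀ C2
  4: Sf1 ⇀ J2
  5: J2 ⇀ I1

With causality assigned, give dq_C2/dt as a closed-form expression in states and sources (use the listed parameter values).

dq_C2/dt = -F_Sf1 + p_I1/6

β4 →Sf1  (Sf1 fixes flow; stroke at Sf1)
β1 →J1  (C1: C, integral causality)
β3 →J1  (C2: C, integral causality)
β5 →I1  (I1 integral (f out))
β0 →J2  (J2 needs exactly one e-in)
β2 →J1  (1-jn J1 has f-setter on 0)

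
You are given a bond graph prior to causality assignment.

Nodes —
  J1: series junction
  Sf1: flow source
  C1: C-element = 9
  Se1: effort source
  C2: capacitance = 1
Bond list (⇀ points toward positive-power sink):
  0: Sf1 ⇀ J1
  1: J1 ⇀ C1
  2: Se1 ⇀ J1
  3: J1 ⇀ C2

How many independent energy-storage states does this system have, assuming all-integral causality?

2  (C1, C2 all integral)

#0 |Sf1  (source Sf1 imposes f)
#2 |J1  (source Se1 imposes e)
#1 |J1  (J1: bond 0 brought flow, rest push out)
#3 |J1  (J1 flow already set via bond 0)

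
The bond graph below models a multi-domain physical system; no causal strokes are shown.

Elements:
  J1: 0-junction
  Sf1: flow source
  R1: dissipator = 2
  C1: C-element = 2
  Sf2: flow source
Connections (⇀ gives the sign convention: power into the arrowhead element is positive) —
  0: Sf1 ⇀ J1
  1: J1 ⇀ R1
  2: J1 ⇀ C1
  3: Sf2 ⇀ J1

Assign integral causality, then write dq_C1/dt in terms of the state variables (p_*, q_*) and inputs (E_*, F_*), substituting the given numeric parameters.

dq_C1/dt = F_Sf1 + F_Sf2 - q_C1/4

bond 0 →Sf1  (Sf1: flow source, stroke at near end)
bond 3 →Sf2  (Sf2 (Sf) sets flow on bond)
bond 2 →J1  (prefer integral on C1)
bond 1 →R1  (J1 effort already set via bond 2)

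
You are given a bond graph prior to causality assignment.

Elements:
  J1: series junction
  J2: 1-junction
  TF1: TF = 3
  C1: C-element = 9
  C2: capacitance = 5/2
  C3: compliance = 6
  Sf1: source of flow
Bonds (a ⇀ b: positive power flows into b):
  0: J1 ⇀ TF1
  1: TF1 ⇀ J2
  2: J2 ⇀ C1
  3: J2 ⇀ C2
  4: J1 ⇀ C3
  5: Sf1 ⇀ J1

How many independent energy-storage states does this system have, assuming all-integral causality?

3  (C1, C2, C3 all integral)

#5 |Sf1  (Sf1 (Sf) sets flow on bond)
#0 |J1  (J1: bond 5 brought flow, rest push out)
#4 |J1  (common-f at J1 fixed by 5)
#1 |TF1  (TF1 one-in-one-out from 0)
#2 |J2  (1-jn J2 has f-setter on 1)
#3 |J2  (common-f at J2 fixed by 1)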